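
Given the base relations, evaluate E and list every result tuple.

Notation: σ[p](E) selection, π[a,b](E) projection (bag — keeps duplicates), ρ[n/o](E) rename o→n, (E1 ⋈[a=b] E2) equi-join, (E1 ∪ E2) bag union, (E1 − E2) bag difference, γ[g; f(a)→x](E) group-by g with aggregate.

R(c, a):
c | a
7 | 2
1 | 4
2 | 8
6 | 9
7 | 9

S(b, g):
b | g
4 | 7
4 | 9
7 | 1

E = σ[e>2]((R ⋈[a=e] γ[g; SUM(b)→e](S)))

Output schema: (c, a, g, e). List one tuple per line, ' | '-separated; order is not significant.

Subexpression sizes:
  R → 5
  S → 3
  γ[g; SUM(b)→e](S) → 3
  (R ⋈[a=e] γ[g; SUM(b)→e](S)) → 2
  σ[e>2]((R ⋈[a=e] γ[g; SUM(b)→e](S))) → 2

== RESULT ==
c | a | g | e
1 | 4 | 7 | 4
1 | 4 | 9 | 4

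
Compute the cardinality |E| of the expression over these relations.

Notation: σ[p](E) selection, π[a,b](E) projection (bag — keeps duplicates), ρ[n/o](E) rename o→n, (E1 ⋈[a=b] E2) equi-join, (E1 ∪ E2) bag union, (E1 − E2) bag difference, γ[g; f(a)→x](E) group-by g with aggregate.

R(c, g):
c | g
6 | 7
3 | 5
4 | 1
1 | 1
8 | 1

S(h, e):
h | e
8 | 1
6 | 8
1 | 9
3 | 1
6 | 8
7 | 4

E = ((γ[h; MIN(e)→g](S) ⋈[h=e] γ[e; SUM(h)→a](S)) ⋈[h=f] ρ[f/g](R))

Stepwise |·|:
  S → 6
  γ[h; MIN(e)→g](S) → 5
  S → 6
  γ[e; SUM(h)→a](S) → 4
  (γ[h; MIN(e)→g](S) ⋈[h=e] γ[e; SUM(h)→a](S)) → 2
  R → 5
  ρ[f/g](R) → 5
  ((γ[h; MIN(e)→g](S) ⋈[h=e] γ[e; SUM(h)→a](S)) ⋈[h=f] ρ[f/g](R)) → 3

|E| = 3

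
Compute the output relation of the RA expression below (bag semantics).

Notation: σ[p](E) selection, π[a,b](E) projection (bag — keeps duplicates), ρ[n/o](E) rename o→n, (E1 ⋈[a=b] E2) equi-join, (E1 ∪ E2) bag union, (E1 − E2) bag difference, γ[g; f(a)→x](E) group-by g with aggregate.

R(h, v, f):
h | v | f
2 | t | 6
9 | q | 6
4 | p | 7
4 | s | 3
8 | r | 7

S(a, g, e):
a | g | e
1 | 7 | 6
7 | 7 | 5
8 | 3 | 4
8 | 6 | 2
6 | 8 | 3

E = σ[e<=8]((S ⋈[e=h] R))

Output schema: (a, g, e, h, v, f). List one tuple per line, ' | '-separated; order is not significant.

Stepwise |·|:
  S → 5
  R → 5
  (S ⋈[e=h] R) → 3
  σ[e<=8]((S ⋈[e=h] R)) → 3

== RESULT ==
a | g | e | h | v | f
8 | 3 | 4 | 4 | p | 7
8 | 3 | 4 | 4 | s | 3
8 | 6 | 2 | 2 | t | 6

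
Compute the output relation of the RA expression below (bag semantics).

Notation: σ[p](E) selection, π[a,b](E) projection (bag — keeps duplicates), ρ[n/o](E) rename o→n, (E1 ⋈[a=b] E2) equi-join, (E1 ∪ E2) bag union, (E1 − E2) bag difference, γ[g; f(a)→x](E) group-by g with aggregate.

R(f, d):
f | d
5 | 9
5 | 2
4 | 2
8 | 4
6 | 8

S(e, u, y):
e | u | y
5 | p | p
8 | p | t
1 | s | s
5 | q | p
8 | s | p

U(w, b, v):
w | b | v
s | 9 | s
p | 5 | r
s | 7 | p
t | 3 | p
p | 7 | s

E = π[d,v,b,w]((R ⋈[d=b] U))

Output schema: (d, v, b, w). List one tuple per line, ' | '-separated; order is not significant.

Per-node cardinality:
  R → 5
  U → 5
  (R ⋈[d=b] U) → 1
  π[d,v,b,w]((R ⋈[d=b] U)) → 1

== RESULT ==
d | v | b | w
9 | s | 9 | s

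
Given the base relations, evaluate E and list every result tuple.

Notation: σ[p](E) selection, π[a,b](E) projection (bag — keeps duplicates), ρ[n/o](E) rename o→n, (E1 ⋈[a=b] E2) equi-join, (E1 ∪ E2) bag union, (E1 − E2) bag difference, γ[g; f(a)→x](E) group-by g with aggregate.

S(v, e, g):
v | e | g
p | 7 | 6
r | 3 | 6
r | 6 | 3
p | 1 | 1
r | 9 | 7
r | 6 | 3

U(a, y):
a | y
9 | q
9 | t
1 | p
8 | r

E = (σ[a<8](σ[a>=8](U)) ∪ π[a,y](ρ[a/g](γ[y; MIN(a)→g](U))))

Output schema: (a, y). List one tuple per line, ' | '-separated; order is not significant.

Per-node cardinality:
  U → 4
  σ[a>=8](U) → 3
  σ[a<8](σ[a>=8](U)) → 0
  U → 4
  γ[y; MIN(a)→g](U) → 4
  ρ[a/g](γ[y; MIN(a)→g](U)) → 4
  π[a,y](ρ[a/g](γ[y; MIN(a)→g](U))) → 4
  (σ[a<8](σ[a>=8](U)) ∪ π[a,y](ρ[a/g](γ[y; MIN(a)→g](U)))) → 4

== RESULT ==
a | y
1 | p
8 | r
9 | q
9 | t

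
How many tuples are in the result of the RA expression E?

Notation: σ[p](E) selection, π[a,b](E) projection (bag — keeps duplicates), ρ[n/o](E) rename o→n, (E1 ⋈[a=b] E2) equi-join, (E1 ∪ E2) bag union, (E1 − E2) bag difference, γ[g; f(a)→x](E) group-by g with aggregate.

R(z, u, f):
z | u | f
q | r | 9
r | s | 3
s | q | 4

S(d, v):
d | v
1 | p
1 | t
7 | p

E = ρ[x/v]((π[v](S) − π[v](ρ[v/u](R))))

Stepwise |·|:
  S → 3
  π[v](S) → 3
  R → 3
  ρ[v/u](R) → 3
  π[v](ρ[v/u](R)) → 3
  (π[v](S) − π[v](ρ[v/u](R))) → 3
  ρ[x/v]((π[v](S) − π[v](ρ[v/u](R)))) → 3

|E| = 3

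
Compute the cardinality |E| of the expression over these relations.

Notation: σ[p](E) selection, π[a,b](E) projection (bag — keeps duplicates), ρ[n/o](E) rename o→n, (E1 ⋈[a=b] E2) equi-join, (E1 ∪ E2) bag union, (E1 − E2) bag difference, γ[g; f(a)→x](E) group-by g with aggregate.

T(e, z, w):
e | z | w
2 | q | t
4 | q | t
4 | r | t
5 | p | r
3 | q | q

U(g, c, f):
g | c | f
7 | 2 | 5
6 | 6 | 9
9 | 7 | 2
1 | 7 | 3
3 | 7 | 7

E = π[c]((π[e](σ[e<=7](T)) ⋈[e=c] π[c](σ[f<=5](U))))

Per-node cardinality:
  T → 5
  σ[e<=7](T) → 5
  π[e](σ[e<=7](T)) → 5
  U → 5
  σ[f<=5](U) → 3
  π[c](σ[f<=5](U)) → 3
  (π[e](σ[e<=7](T)) ⋈[e=c] π[c](σ[f<=5](U))) → 1
  π[c]((π[e](σ[e<=7](T)) ⋈[e=c] π[c](σ[f<=5](U)))) → 1

|E| = 1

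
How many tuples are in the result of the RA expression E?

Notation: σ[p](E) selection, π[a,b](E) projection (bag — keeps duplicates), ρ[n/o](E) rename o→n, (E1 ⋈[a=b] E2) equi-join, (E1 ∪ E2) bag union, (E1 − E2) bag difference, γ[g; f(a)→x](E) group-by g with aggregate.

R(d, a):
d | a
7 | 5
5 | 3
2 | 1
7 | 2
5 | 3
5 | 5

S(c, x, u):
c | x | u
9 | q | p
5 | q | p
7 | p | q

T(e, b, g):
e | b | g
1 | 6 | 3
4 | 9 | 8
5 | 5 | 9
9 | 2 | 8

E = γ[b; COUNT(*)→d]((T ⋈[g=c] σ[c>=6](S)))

Subexpression sizes:
  T → 4
  S → 3
  σ[c>=6](S) → 2
  (T ⋈[g=c] σ[c>=6](S)) → 1
  γ[b; COUNT(*)→d]((T ⋈[g=c] σ[c>=6](S))) → 1

|E| = 1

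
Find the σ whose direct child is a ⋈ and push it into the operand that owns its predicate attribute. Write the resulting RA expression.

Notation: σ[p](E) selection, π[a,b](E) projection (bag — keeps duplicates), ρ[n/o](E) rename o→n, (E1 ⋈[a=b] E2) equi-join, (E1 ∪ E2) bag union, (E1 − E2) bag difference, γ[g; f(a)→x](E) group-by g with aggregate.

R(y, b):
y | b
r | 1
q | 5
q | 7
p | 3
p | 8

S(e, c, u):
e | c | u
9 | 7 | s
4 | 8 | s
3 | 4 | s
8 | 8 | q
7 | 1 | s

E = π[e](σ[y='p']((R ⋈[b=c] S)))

σ filters on y, owned by the left side.
E' = π[e]((σ[y='p'](R) ⋈[b=c] S))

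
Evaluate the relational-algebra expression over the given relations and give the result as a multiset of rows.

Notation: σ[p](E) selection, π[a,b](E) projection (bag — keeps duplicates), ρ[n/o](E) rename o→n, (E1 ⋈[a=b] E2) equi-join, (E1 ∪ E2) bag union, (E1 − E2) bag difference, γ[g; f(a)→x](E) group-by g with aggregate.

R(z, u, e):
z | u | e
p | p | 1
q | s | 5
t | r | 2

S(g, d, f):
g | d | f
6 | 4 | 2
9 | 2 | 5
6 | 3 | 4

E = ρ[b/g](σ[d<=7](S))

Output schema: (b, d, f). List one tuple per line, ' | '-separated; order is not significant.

Stepwise |·|:
  S → 3
  σ[d<=7](S) → 3
  ρ[b/g](σ[d<=7](S)) → 3

== RESULT ==
b | d | f
6 | 3 | 4
6 | 4 | 2
9 | 2 | 5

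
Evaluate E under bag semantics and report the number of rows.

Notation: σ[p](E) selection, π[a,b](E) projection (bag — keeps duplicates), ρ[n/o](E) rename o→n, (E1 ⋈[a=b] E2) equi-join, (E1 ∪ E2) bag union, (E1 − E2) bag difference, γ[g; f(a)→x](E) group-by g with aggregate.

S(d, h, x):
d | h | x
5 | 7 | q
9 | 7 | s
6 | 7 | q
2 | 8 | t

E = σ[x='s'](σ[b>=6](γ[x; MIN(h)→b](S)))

Stepwise |·|:
  S → 4
  γ[x; MIN(h)→b](S) → 3
  σ[b>=6](γ[x; MIN(h)→b](S)) → 3
  σ[x='s'](σ[b>=6](γ[x; MIN(h)→b](S))) → 1

|E| = 1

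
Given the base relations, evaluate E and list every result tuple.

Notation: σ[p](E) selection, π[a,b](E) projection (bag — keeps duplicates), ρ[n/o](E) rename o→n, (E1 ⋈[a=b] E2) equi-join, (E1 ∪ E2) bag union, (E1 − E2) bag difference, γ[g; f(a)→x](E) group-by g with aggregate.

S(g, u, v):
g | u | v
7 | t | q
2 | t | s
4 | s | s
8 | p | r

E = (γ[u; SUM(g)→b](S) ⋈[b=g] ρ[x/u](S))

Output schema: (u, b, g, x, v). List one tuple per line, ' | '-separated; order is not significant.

Per-node cardinality:
  S → 4
  γ[u; SUM(g)→b](S) → 3
  S → 4
  ρ[x/u](S) → 4
  (γ[u; SUM(g)→b](S) ⋈[b=g] ρ[x/u](S)) → 2

== RESULT ==
u | b | g | x | v
p | 8 | 8 | p | r
s | 4 | 4 | s | s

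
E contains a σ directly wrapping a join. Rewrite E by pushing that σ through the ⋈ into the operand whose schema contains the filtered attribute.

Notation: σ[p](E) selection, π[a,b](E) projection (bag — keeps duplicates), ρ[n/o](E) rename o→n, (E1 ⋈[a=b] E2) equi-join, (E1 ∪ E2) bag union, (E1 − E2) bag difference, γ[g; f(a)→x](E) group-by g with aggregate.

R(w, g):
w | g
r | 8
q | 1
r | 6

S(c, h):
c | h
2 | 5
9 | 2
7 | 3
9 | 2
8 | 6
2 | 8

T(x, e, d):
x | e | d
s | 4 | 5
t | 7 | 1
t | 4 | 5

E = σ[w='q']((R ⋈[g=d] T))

σ filters on w, owned by the left side.
E' = (σ[w='q'](R) ⋈[g=d] T)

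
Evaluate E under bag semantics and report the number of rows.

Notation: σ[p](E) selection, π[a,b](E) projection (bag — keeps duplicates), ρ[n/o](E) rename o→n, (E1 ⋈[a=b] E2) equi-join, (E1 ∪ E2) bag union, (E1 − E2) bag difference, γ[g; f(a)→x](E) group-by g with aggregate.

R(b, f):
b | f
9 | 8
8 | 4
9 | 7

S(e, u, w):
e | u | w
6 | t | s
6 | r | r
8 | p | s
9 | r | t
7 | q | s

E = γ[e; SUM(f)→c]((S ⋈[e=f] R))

Per-node cardinality:
  S → 5
  R → 3
  (S ⋈[e=f] R) → 2
  γ[e; SUM(f)→c]((S ⋈[e=f] R)) → 2

|E| = 2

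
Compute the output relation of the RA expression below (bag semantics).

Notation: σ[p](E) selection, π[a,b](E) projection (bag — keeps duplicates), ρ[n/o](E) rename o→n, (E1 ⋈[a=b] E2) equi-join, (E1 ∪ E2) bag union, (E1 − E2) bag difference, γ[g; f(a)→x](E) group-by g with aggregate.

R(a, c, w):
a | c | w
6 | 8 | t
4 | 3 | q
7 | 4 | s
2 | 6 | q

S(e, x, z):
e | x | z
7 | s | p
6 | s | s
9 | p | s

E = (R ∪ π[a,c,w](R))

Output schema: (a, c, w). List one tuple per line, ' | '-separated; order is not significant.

Row counts bottom-up:
  R → 4
  R → 4
  π[a,c,w](R) → 4
  (R ∪ π[a,c,w](R)) → 8

== RESULT ==
a | c | w
2 | 6 | q
2 | 6 | q
4 | 3 | q
4 | 3 | q
6 | 8 | t
6 | 8 | t
7 | 4 | s
7 | 4 | s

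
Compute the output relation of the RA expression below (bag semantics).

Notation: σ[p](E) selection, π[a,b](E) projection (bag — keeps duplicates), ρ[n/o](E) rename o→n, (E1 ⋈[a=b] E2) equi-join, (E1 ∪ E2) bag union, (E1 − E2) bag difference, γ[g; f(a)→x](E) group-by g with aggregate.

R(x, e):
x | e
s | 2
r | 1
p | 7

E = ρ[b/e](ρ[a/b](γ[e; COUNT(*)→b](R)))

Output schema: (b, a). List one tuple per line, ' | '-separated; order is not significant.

Stepwise |·|:
  R → 3
  γ[e; COUNT(*)→b](R) → 3
  ρ[a/b](γ[e; COUNT(*)→b](R)) → 3
  ρ[b/e](ρ[a/b](γ[e; COUNT(*)→b](R))) → 3

== RESULT ==
b | a
1 | 1
2 | 1
7 | 1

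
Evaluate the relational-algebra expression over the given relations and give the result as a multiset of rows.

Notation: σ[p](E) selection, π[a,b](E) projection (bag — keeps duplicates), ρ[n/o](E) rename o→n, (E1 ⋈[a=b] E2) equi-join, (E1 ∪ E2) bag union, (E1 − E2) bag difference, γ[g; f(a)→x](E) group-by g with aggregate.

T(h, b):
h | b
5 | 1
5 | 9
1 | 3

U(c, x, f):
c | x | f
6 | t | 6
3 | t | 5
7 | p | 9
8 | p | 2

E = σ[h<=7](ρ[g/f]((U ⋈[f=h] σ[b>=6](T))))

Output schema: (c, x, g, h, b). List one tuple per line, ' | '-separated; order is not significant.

Per-node cardinality:
  U → 4
  T → 3
  σ[b>=6](T) → 1
  (U ⋈[f=h] σ[b>=6](T)) → 1
  ρ[g/f]((U ⋈[f=h] σ[b>=6](T))) → 1
  σ[h<=7](ρ[g/f]((U ⋈[f=h] σ[b>=6](T)))) → 1

== RESULT ==
c | x | g | h | b
3 | t | 5 | 5 | 9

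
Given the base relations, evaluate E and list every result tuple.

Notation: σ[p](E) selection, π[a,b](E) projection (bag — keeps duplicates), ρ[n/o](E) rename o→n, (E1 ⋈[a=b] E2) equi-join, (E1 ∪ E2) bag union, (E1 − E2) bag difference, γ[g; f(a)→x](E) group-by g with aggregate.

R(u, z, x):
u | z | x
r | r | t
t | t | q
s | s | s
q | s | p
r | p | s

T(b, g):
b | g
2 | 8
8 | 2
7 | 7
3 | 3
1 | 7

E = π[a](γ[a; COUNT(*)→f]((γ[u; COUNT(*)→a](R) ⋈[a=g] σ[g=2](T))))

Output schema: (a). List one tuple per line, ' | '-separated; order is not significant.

Row counts bottom-up:
  R → 5
  γ[u; COUNT(*)→a](R) → 4
  T → 5
  σ[g=2](T) → 1
  (γ[u; COUNT(*)→a](R) ⋈[a=g] σ[g=2](T)) → 1
  γ[a; COUNT(*)→f]((γ[u; COUNT(*)→a](R) ⋈[a=g] σ[g=2](T))) → 1
  π[a](γ[a; COUNT(*)→f]((γ[u; COUNT(*)→a](R) ⋈[a=g] σ[g=2](T)))) → 1

== RESULT ==
a
2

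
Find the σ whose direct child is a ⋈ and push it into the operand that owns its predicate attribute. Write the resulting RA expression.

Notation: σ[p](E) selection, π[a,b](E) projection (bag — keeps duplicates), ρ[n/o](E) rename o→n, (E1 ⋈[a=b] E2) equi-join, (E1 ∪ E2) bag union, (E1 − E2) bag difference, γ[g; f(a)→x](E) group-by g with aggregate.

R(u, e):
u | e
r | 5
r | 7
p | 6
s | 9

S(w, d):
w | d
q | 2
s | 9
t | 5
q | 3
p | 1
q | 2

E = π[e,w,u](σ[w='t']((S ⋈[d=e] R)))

σ filters on w, owned by the left side.
E' = π[e,w,u]((σ[w='t'](S) ⋈[d=e] R))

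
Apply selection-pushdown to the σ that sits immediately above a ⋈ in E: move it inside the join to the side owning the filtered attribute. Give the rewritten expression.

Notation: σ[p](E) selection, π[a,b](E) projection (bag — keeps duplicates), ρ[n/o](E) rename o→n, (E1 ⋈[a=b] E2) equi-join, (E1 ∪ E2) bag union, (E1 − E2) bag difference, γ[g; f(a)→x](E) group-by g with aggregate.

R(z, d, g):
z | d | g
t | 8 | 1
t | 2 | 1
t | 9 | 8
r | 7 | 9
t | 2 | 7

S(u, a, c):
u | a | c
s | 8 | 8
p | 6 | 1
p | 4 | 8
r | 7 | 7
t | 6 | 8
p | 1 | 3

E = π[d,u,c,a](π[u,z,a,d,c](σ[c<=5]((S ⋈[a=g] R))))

σ filters on c, owned by the left side.
E' = π[d,u,c,a](π[u,z,a,d,c]((σ[c<=5](S) ⋈[a=g] R)))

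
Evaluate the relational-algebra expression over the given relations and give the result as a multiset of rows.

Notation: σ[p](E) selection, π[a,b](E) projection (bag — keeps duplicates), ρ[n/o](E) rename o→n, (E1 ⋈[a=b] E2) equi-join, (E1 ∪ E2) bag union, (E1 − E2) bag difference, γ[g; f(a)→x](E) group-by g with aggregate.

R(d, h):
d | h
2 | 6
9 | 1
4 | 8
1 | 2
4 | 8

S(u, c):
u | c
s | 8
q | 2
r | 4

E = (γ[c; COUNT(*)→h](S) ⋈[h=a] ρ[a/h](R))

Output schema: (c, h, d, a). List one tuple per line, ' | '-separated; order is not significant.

Per-node cardinality:
  S → 3
  γ[c; COUNT(*)→h](S) → 3
  R → 5
  ρ[a/h](R) → 5
  (γ[c; COUNT(*)→h](S) ⋈[h=a] ρ[a/h](R)) → 3

== RESULT ==
c | h | d | a
2 | 1 | 9 | 1
4 | 1 | 9 | 1
8 | 1 | 9 | 1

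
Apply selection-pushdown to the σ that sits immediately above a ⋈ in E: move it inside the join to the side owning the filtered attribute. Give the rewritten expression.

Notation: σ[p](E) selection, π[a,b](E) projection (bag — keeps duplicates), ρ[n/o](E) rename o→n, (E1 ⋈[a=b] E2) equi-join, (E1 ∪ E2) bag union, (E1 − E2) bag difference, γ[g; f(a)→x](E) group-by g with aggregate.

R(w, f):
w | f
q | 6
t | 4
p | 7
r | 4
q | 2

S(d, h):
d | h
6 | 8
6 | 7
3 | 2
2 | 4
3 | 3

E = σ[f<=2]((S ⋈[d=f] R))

σ filters on f, owned by the right side.
E' = (S ⋈[d=f] σ[f<=2](R))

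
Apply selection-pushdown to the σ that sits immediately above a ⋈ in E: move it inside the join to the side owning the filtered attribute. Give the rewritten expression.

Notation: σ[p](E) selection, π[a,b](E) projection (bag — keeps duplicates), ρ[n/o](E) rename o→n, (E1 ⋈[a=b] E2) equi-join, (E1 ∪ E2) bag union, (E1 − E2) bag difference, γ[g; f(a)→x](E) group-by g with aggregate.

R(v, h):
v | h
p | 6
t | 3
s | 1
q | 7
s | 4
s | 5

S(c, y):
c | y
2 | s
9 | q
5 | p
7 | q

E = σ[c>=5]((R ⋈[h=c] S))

σ filters on c, owned by the right side.
E' = (R ⋈[h=c] σ[c>=5](S))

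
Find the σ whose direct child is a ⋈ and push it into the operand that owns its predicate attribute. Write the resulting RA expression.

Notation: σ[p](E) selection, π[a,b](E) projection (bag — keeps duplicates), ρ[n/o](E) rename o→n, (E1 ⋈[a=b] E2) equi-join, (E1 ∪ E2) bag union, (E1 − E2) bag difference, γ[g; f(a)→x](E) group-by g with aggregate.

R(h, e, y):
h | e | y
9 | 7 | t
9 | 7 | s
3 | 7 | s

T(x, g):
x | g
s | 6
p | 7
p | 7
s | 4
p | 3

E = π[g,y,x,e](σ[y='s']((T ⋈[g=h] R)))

σ filters on y, owned by the right side.
E' = π[g,y,x,e]((T ⋈[g=h] σ[y='s'](R)))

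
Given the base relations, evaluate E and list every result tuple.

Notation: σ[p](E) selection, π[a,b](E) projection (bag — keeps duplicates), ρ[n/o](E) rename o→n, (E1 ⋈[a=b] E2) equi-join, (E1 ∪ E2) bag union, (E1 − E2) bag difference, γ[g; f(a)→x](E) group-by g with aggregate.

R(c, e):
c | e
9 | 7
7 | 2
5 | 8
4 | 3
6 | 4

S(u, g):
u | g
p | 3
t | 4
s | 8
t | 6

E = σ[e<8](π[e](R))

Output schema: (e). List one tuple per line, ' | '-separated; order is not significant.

Row counts bottom-up:
  R → 5
  π[e](R) → 5
  σ[e<8](π[e](R)) → 4

== RESULT ==
e
2
3
4
7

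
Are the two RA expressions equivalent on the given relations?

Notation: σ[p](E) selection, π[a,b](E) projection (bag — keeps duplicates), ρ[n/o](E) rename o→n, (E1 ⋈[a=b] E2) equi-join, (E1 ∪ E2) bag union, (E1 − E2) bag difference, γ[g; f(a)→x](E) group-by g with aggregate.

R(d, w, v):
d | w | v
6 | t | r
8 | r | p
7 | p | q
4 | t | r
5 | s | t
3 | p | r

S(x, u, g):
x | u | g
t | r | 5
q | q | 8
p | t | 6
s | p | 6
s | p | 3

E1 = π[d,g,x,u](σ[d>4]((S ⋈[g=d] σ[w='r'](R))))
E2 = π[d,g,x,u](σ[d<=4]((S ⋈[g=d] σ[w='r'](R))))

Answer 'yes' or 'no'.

E1 per-node cardinality:
  S → 5
  R → 6
  σ[w='r'](R) → 1
  (S ⋈[g=d] σ[w='r'](R)) → 1
  σ[d>4]((S ⋈[g=d] σ[w='r'](R))) → 1
  π[d,g,x,u](σ[d>4]((S ⋈[g=d] σ[w='r'](R)))) → 1
E2 per-node cardinality:
  S → 5
  R → 6
  σ[w='r'](R) → 1
  (S ⋈[g=d] σ[w='r'](R)) → 1
  σ[d<=4]((S ⋈[g=d] σ[w='r'](R))) → 0
  π[d,g,x,u](σ[d<=4]((S ⋈[g=d] σ[w='r'](R)))) → 0

E1 result:
d | g | x | u
8 | 8 | q | q
E2 result:
d | g | x | u
(0 rows)
Witness: (8, 8, 'q', 'q') appears 1× in E1 but 0× in E2.

no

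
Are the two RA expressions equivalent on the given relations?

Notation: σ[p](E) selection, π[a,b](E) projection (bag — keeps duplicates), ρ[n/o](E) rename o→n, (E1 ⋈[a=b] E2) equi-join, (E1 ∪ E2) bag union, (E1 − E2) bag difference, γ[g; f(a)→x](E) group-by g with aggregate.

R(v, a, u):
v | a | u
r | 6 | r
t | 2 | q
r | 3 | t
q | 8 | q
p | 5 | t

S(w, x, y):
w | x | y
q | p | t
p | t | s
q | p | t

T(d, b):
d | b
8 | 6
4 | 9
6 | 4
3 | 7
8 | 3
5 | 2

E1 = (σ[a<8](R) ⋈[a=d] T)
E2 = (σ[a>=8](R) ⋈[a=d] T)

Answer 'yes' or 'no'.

E1 per-node cardinality:
  R → 5
  σ[a<8](R) → 4
  T → 6
  (σ[a<8](R) ⋈[a=d] T) → 3
E2 per-node cardinality:
  R → 5
  σ[a>=8](R) → 1
  T → 6
  (σ[a>=8](R) ⋈[a=d] T) → 2

E1 result:
v | a | u | d | b
p | 5 | t | 5 | 2
r | 3 | t | 3 | 7
r | 6 | r | 6 | 4
E2 result:
v | a | u | d | b
q | 8 | q | 8 | 3
q | 8 | q | 8 | 6
Witness: ('p', 5, 't', 5, 2) appears 1× in E1 but 0× in E2.

no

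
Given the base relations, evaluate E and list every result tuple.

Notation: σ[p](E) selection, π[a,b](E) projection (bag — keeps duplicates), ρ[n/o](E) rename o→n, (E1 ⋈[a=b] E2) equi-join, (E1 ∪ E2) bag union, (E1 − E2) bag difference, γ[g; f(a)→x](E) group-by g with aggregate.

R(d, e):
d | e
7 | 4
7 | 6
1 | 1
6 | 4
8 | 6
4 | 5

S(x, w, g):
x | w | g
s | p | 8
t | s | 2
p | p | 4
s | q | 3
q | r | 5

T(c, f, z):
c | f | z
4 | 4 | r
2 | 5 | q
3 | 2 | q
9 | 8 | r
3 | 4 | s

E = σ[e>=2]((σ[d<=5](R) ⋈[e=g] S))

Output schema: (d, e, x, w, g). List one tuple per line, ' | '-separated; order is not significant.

Subexpression sizes:
  R → 6
  σ[d<=5](R) → 2
  S → 5
  (σ[d<=5](R) ⋈[e=g] S) → 1
  σ[e>=2]((σ[d<=5](R) ⋈[e=g] S)) → 1

== RESULT ==
d | e | x | w | g
4 | 5 | q | r | 5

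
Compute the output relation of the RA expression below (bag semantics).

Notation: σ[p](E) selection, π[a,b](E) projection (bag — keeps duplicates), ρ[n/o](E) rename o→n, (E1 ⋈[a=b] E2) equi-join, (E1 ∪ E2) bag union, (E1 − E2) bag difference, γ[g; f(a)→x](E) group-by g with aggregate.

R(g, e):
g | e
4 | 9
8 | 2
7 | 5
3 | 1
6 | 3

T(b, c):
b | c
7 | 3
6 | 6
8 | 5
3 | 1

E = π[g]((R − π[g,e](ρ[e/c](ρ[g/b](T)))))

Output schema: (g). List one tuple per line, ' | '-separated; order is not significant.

Per-node cardinality:
  R → 5
  T → 4
  ρ[g/b](T) → 4
  ρ[e/c](ρ[g/b](T)) → 4
  π[g,e](ρ[e/c](ρ[g/b](T))) → 4
  (R − π[g,e](ρ[e/c](ρ[g/b](T)))) → 4
  π[g]((R − π[g,e](ρ[e/c](ρ[g/b](T))))) → 4

== RESULT ==
g
4
6
7
8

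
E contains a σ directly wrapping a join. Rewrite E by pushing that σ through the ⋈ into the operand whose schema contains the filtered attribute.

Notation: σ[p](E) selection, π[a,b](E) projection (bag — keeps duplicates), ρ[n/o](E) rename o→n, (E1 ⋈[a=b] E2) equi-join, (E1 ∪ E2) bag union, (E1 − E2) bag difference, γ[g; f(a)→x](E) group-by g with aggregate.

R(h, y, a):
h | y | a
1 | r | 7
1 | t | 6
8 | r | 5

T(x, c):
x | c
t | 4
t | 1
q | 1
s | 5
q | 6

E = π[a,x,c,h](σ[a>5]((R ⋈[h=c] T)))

σ filters on a, owned by the left side.
E' = π[a,x,c,h]((σ[a>5](R) ⋈[h=c] T))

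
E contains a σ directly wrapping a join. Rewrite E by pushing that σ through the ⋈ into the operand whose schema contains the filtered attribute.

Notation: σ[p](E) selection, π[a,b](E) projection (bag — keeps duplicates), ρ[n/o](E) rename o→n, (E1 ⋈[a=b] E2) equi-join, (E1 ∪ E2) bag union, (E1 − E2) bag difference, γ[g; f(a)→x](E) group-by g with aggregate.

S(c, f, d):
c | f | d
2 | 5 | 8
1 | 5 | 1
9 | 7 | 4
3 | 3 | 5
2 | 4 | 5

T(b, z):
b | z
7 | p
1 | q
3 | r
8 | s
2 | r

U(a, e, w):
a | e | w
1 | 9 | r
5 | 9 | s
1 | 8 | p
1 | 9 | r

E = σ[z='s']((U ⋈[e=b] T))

σ filters on z, owned by the right side.
E' = (U ⋈[e=b] σ[z='s'](T))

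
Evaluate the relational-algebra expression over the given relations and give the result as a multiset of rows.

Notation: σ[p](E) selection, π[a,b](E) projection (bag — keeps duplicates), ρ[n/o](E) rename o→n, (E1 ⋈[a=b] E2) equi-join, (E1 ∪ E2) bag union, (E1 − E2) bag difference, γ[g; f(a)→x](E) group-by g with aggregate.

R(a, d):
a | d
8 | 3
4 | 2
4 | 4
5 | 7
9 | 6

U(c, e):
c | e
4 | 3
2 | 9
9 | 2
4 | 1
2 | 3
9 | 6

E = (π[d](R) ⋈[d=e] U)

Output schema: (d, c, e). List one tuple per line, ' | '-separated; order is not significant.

Subexpression sizes:
  R → 5
  π[d](R) → 5
  U → 6
  (π[d](R) ⋈[d=e] U) → 4

== RESULT ==
d | c | e
2 | 9 | 2
3 | 2 | 3
3 | 4 | 3
6 | 9 | 6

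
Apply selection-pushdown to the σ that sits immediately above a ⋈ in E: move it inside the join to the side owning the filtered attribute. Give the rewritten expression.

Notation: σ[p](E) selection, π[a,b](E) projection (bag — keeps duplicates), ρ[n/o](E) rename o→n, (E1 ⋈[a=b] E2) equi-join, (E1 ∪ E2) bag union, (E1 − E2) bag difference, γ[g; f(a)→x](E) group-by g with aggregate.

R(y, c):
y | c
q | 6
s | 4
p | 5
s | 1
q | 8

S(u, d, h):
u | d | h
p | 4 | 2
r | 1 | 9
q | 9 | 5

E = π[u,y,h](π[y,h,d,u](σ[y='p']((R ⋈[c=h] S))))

σ filters on y, owned by the left side.
E' = π[u,y,h](π[y,h,d,u]((σ[y='p'](R) ⋈[c=h] S)))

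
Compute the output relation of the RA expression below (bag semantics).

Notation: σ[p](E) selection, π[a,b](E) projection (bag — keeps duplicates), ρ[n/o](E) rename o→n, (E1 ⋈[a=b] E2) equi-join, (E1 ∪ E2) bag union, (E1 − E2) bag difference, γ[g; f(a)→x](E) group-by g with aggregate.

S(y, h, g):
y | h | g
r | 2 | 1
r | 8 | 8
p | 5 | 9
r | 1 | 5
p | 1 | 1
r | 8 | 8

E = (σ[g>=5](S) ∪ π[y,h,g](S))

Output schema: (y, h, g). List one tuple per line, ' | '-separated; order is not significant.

Per-node cardinality:
  S → 6
  σ[g>=5](S) → 4
  S → 6
  π[y,h,g](S) → 6
  (σ[g>=5](S) ∪ π[y,h,g](S)) → 10

== RESULT ==
y | h | g
p | 1 | 1
p | 5 | 9
p | 5 | 9
r | 1 | 5
r | 1 | 5
r | 2 | 1
r | 8 | 8
r | 8 | 8
r | 8 | 8
r | 8 | 8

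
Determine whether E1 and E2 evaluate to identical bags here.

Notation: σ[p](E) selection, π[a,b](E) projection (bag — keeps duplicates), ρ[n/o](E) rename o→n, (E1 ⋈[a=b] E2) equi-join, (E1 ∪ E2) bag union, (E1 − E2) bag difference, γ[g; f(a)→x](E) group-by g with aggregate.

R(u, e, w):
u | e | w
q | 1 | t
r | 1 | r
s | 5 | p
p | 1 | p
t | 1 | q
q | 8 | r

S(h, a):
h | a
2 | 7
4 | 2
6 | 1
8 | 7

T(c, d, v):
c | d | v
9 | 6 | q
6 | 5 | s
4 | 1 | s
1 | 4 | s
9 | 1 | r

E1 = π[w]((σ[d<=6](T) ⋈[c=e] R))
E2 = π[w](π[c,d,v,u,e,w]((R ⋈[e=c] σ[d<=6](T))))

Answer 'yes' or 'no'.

E1 stepwise |·|:
  T → 5
  σ[d<=6](T) → 5
  R → 6
  (σ[d<=6](T) ⋈[c=e] R) → 4
  π[w]((σ[d<=6](T) ⋈[c=e] R)) → 4
E2 stepwise |·|:
  R → 6
  T → 5
  σ[d<=6](T) → 5
  (R ⋈[e=c] σ[d<=6](T)) → 4
  π[c,d,v,u,e,w]((R ⋈[e=c] σ[d<=6](T))) → 4
  π[w](π[c,d,v,u,e,w]((R ⋈[e=c] σ[d<=6](T)))) → 4

E1 and E2 produce the same multiset:
w
p
q
r
t

yes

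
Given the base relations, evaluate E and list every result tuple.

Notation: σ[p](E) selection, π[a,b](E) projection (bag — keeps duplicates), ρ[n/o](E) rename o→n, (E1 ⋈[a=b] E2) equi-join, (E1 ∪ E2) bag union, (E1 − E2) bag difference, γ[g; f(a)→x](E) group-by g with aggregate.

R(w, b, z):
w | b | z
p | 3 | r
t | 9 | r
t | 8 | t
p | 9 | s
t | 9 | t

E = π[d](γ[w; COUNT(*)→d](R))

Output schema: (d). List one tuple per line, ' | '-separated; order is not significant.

Row counts bottom-up:
  R → 5
  γ[w; COUNT(*)→d](R) → 2
  π[d](γ[w; COUNT(*)→d](R)) → 2

== RESULT ==
d
2
3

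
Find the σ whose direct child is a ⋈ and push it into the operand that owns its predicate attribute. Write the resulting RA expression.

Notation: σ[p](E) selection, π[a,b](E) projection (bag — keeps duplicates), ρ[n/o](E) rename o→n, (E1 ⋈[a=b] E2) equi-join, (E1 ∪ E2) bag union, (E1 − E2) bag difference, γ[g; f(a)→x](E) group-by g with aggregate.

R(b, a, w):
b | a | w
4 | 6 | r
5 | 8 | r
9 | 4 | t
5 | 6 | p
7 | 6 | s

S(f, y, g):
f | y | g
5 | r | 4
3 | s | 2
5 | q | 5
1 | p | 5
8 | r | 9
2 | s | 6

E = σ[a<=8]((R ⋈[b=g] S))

σ filters on a, owned by the left side.
E' = (σ[a<=8](R) ⋈[b=g] S)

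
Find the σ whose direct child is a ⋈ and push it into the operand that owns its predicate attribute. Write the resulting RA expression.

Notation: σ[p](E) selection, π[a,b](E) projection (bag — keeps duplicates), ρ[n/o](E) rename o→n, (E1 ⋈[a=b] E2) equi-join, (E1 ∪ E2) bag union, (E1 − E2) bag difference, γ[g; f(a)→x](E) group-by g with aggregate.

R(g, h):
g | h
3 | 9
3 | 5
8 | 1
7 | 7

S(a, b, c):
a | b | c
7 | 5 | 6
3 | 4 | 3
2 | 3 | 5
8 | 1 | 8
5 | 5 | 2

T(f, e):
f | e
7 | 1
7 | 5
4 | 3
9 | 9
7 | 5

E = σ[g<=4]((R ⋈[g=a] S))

σ filters on g, owned by the left side.
E' = (σ[g<=4](R) ⋈[g=a] S)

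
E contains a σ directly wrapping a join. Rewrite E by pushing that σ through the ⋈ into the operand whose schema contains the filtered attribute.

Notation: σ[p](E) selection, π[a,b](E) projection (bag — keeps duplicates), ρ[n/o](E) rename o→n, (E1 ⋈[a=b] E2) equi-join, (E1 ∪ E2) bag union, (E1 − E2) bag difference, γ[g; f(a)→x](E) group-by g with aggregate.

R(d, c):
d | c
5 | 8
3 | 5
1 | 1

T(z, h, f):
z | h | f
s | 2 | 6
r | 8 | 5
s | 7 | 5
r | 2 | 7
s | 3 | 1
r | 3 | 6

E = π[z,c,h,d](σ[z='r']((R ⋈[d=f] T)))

σ filters on z, owned by the right side.
E' = π[z,c,h,d]((R ⋈[d=f] σ[z='r'](T)))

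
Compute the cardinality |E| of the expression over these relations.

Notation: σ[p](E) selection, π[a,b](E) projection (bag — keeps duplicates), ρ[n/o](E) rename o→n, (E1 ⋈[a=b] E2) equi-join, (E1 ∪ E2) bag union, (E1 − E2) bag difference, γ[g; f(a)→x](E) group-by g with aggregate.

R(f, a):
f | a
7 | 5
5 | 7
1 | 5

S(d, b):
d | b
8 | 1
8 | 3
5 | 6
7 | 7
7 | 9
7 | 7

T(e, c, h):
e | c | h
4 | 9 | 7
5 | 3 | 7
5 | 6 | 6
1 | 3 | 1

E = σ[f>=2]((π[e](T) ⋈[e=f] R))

Stepwise |·|:
  T → 4
  π[e](T) → 4
  R → 3
  (π[e](T) ⋈[e=f] R) → 3
  σ[f>=2]((π[e](T) ⋈[e=f] R)) → 2

|E| = 2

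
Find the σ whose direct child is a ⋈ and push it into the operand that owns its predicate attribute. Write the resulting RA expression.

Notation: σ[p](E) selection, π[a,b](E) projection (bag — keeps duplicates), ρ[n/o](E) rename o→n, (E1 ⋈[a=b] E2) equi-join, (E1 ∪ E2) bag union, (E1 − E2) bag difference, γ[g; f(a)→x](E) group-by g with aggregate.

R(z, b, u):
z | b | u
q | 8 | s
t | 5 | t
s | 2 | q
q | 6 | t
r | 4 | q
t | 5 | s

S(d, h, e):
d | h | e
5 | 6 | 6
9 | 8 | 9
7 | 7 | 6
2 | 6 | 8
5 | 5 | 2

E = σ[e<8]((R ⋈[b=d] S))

σ filters on e, owned by the right side.
E' = (R ⋈[b=d] σ[e<8](S))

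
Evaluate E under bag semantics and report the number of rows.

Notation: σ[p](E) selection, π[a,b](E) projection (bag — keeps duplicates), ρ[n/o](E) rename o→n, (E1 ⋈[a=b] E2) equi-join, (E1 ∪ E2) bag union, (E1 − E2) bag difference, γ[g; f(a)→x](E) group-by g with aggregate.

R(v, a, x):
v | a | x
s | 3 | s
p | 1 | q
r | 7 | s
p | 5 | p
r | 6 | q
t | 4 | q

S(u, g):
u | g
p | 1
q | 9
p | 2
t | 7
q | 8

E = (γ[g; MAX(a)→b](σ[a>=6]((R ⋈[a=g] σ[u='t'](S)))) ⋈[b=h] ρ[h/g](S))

Subexpression sizes:
  R → 6
  S → 5
  σ[u='t'](S) → 1
  (R ⋈[a=g] σ[u='t'](S)) → 1
  σ[a>=6]((R ⋈[a=g] σ[u='t'](S))) → 1
  γ[g; MAX(a)→b](σ[a>=6]((R ⋈[a=g] σ[u='t'](S)))) → 1
  S → 5
  ρ[h/g](S) → 5
  (γ[g; MAX(a)→b](σ[a>=6]((R ⋈[a=g] σ[u='t'](S)))) ⋈[b=h] ρ[h/g](S)) → 1

|E| = 1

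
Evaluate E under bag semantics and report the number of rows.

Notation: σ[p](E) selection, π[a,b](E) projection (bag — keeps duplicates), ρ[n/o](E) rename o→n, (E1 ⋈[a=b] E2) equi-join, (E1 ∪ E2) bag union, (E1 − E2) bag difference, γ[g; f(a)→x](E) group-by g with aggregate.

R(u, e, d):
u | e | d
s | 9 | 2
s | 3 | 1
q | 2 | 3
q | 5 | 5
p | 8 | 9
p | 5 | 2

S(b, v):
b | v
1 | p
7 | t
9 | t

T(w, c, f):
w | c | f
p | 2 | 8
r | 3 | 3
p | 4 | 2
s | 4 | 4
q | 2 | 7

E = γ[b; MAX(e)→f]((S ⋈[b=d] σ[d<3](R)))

Row counts bottom-up:
  S → 3
  R → 6
  σ[d<3](R) → 3
  (S ⋈[b=d] σ[d<3](R)) → 1
  γ[b; MAX(e)→f]((S ⋈[b=d] σ[d<3](R))) → 1

|E| = 1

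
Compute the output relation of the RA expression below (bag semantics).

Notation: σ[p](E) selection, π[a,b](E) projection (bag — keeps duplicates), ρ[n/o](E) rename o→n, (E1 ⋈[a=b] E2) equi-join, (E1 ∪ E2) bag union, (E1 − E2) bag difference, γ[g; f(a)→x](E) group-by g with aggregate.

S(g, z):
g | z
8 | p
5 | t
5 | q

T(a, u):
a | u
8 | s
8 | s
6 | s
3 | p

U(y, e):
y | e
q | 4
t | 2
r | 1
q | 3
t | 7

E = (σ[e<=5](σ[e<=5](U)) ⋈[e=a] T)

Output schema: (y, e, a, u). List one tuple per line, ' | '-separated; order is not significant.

Row counts bottom-up:
  U → 5
  σ[e<=5](U) → 4
  σ[e<=5](σ[e<=5](U)) → 4
  T → 4
  (σ[e<=5](σ[e<=5](U)) ⋈[e=a] T) → 1

== RESULT ==
y | e | a | u
q | 3 | 3 | p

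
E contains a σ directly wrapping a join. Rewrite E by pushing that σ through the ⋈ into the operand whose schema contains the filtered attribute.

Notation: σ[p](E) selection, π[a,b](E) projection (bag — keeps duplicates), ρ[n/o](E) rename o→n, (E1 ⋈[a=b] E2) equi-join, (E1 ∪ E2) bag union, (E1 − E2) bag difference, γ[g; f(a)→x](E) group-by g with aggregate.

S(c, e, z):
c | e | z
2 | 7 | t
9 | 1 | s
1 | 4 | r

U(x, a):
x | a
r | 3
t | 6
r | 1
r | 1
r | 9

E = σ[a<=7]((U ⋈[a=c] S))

σ filters on a, owned by the left side.
E' = (σ[a<=7](U) ⋈[a=c] S)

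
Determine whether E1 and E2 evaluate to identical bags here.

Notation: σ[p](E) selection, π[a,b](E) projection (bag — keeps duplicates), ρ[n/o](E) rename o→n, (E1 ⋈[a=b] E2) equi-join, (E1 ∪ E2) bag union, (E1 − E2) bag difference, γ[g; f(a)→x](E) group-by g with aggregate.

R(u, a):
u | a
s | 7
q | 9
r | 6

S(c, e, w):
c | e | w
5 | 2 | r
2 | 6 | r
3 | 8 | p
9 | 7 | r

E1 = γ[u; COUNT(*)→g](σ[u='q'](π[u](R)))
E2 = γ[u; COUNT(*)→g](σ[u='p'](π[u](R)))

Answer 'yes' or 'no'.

E1 row counts bottom-up:
  R → 3
  π[u](R) → 3
  σ[u='q'](π[u](R)) → 1
  γ[u; COUNT(*)→g](σ[u='q'](π[u](R))) → 1
E2 row counts bottom-up:
  R → 3
  π[u](R) → 3
  σ[u='p'](π[u](R)) → 0
  γ[u; COUNT(*)→g](σ[u='p'](π[u](R))) → 0

E1 result:
u | g
q | 1
E2 result:
u | g
(0 rows)
Witness: ('q', 1) appears 1× in E1 but 0× in E2.

no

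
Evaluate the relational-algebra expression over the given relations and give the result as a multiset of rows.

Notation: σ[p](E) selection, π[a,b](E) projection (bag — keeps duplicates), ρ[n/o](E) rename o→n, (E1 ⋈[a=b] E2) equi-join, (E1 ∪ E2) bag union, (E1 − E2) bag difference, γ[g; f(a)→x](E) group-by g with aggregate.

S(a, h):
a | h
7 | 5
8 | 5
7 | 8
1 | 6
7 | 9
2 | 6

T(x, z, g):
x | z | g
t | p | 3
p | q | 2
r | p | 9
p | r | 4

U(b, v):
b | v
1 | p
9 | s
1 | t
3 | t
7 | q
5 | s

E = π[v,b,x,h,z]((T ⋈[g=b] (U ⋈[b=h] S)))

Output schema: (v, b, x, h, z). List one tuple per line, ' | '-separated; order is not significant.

Per-node cardinality:
  T → 4
  U → 6
  S → 6
  (U ⋈[b=h] S) → 3
  (T ⋈[g=b] (U ⋈[b=h] S)) → 1
  π[v,b,x,h,z]((T ⋈[g=b] (U ⋈[b=h] S))) → 1

== RESULT ==
v | b | x | h | z
s | 9 | r | 9 | p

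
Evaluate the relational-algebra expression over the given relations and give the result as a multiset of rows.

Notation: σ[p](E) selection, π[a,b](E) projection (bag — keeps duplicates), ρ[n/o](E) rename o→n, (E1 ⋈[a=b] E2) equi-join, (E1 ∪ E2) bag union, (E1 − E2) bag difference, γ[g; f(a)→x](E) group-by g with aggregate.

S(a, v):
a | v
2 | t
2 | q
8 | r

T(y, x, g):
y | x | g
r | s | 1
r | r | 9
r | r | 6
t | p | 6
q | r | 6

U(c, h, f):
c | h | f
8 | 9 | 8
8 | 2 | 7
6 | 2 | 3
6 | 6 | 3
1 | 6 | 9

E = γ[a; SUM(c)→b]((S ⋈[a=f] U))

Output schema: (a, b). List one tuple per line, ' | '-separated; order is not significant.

Subexpression sizes:
  S → 3
  U → 5
  (S ⋈[a=f] U) → 1
  γ[a; SUM(c)→b]((S ⋈[a=f] U)) → 1

== RESULT ==
a | b
8 | 8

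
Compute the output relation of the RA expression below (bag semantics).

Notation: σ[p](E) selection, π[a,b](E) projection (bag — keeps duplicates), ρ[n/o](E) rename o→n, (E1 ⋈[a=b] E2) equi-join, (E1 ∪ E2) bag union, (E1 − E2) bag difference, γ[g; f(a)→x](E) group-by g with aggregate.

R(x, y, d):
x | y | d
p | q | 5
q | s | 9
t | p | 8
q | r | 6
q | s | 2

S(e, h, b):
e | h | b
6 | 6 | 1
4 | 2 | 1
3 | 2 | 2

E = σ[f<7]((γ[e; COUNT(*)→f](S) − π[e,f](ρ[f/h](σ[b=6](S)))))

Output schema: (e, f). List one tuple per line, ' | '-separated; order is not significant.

Row counts bottom-up:
  S → 3
  γ[e; COUNT(*)→f](S) → 3
  S → 3
  σ[b=6](S) → 0
  ρ[f/h](σ[b=6](S)) → 0
  π[e,f](ρ[f/h](σ[b=6](S))) → 0
  (γ[e; COUNT(*)→f](S) − π[e,f](ρ[f/h](σ[b=6](S)))) → 3
  σ[f<7]((γ[e; COUNT(*)→f](S) − π[e,f](ρ[f/h](σ[b=6](S))))) → 3

== RESULT ==
e | f
3 | 1
4 | 1
6 | 1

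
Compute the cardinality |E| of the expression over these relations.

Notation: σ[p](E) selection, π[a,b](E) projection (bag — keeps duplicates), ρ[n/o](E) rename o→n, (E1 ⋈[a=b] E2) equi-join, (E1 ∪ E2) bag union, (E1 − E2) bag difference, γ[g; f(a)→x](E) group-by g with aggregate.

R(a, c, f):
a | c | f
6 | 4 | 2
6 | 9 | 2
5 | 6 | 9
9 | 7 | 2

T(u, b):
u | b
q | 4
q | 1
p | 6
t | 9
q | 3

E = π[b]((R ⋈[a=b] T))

Subexpression sizes:
  R → 4
  T → 5
  (R ⋈[a=b] T) → 3
  π[b]((R ⋈[a=b] T)) → 3

|E| = 3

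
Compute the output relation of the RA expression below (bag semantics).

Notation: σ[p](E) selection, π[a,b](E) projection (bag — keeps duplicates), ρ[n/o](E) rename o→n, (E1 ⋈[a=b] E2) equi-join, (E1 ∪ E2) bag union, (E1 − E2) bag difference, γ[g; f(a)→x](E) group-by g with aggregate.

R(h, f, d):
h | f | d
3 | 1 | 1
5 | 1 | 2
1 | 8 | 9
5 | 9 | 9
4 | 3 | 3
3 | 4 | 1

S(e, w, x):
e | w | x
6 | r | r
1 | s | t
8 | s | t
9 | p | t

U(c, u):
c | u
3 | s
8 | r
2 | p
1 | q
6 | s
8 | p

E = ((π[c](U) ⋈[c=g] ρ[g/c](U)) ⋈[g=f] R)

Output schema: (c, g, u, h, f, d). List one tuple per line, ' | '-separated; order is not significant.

Per-node cardinality:
  U → 6
  π[c](U) → 6
  U → 6
  ρ[g/c](U) → 6
  (π[c](U) ⋈[c=g] ρ[g/c](U)) → 8
  R → 6
  ((π[c](U) ⋈[c=g] ρ[g/c](U)) ⋈[g=f] R) → 7

== RESULT ==
c | g | u | h | f | d
1 | 1 | q | 3 | 1 | 1
1 | 1 | q | 5 | 1 | 2
3 | 3 | s | 4 | 3 | 3
8 | 8 | p | 1 | 8 | 9
8 | 8 | p | 1 | 8 | 9
8 | 8 | r | 1 | 8 | 9
8 | 8 | r | 1 | 8 | 9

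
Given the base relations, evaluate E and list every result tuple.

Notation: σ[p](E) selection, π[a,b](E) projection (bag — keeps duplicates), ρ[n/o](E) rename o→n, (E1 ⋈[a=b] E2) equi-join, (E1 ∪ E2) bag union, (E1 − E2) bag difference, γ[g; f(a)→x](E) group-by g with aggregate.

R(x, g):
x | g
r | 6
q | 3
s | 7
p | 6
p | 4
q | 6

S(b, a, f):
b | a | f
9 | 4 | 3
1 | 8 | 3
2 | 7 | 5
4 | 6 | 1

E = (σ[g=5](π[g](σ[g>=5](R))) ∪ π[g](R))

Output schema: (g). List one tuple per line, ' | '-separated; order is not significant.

Row counts bottom-up:
  R → 6
  σ[g>=5](R) → 4
  π[g](σ[g>=5](R)) → 4
  σ[g=5](π[g](σ[g>=5](R))) → 0
  R → 6
  π[g](R) → 6
  (σ[g=5](π[g](σ[g>=5](R))) ∪ π[g](R)) → 6

== RESULT ==
g
3
4
6
6
6
7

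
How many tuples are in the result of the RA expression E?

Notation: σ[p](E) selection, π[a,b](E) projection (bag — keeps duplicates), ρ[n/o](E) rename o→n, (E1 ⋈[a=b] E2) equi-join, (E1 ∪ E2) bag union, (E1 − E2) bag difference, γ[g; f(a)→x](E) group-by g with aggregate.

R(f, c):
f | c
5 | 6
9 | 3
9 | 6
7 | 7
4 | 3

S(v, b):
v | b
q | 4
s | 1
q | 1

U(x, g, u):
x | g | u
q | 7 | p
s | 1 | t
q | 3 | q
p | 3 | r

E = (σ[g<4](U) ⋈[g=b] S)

Per-node cardinality:
  U → 4
  σ[g<4](U) → 3
  S → 3
  (σ[g<4](U) ⋈[g=b] S) → 2

|E| = 2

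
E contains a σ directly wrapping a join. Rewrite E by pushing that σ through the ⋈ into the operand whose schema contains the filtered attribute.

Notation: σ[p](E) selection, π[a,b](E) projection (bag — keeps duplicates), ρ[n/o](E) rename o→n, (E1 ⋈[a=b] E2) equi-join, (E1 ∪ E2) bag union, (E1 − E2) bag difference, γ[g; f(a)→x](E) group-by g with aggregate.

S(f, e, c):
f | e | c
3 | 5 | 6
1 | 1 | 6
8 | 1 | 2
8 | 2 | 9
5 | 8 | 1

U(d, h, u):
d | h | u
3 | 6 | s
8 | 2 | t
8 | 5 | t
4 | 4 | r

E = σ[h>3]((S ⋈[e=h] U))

σ filters on h, owned by the right side.
E' = (S ⋈[e=h] σ[h>3](U))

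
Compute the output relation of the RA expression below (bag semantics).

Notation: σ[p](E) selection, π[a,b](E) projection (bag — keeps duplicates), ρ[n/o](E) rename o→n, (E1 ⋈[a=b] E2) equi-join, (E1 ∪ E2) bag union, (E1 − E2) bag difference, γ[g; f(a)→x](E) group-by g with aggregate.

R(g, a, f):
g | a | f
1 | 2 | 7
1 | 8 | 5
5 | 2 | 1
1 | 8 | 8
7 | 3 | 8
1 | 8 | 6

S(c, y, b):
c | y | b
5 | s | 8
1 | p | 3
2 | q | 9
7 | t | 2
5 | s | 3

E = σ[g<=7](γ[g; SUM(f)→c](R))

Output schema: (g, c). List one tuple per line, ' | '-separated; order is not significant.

Subexpression sizes:
  R → 6
  γ[g; SUM(f)→c](R) → 3
  σ[g<=7](γ[g; SUM(f)→c](R)) → 3

== RESULT ==
g | c
1 | 26
5 | 1
7 | 8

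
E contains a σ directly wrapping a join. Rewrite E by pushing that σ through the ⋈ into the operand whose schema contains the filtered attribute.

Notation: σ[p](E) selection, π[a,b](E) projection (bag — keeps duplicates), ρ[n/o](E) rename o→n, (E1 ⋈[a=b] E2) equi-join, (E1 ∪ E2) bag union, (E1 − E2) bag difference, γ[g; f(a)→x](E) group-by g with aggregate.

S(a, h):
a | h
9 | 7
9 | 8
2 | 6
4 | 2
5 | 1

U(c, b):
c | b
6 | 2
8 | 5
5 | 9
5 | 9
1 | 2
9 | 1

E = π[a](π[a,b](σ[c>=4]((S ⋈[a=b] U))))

σ filters on c, owned by the right side.
E' = π[a](π[a,b]((S ⋈[a=b] σ[c>=4](U))))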